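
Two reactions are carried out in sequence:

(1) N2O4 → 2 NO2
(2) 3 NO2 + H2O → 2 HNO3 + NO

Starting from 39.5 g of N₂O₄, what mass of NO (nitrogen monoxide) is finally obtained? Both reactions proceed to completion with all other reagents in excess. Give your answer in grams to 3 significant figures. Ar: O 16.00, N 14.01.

M(N2O4) = 2(14.01) + 4(16.00) = 92.02 g/mol.
M(NO) = 14.01 + 16.00 = 30.01 g/mol.
n(N2O4) = 39.50 / 92.02 = 0.4293 mol.
Step 1 gives a 1:2 ratio of N2O4 to NO2, so n(NO2) = 0.8585 mol.
In step 2 the NO2:NO ratio is 3:1, so n(NO) = 0.2862 mol.
Mass of NO = 0.2862 × 30.01 = 8.588 g.

8.59 g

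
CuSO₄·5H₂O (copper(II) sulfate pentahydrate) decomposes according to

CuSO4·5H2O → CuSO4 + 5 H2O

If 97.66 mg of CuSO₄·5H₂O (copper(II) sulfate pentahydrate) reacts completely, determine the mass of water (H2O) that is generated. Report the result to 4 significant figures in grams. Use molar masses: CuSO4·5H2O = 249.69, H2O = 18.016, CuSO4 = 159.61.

Convert: 97.66 mg = 0.097660 g.
n(CuSO4·5H2O) = 0.097660 g / 249.69 g/mol = 0.00039112 mol.
From the equation the CuSO4·5H2O:H2O mole ratio is 1:5, so n(H2O) = 0.00039112 × 5/1 = 0.0019556 mol.
Mass of H2O = 0.0019556 mol × 18.016 g/mol = 0.035233 g.

0.03523 g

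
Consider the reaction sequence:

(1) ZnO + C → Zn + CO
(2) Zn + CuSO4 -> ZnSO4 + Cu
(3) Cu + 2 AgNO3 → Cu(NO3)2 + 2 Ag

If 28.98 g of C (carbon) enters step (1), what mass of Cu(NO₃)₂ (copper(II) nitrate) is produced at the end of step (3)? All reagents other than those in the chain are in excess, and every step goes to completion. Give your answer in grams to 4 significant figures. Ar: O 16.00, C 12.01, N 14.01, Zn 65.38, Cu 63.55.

M(C) = 12.01 g/mol.
M(Cu(NO3)2) = 63.55 + 2(14.01) + 6(16.00) = 187.57 g/mol.
n(C) = 28.98 / 12.01 = 2.4130 mol.
Reaction (1): C→Zn ratio 1:1 ⇒ n(Zn) = 2.4130 mol.
Reaction (2): Zn→Cu ratio 1:1 ⇒ n(Cu) = 2.4130 mol.
Reaction (3): Cu→Cu(NO3)2 ratio 1:1 ⇒ n(Cu(NO3)2) = 2.4130 mol.
Mass of Cu(NO3)2 = 2.4130 × 187.57 = 452.60 g.

452.6 g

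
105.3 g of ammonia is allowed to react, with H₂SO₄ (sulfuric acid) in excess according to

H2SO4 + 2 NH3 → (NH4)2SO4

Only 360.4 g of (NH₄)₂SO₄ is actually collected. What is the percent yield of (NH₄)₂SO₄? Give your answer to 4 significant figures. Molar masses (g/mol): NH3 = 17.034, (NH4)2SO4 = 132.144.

n(NH3) = 105.30 g / 17.034 g/mol = 6.1818 mol.
From the equation the NH3:(NH4)2SO4 mole ratio is 2:1, so n((NH4)2SO4) = 6.1818 × 1/2 = 3.0909 mol.
Mass of (NH4)2SO4 = 3.0909 mol × 132.144 g/mol = 408.44 g.
This is the theoretical yield. Percent yield = 360.4 g / 408.44 g × 100% = 88.238%.

88.24 %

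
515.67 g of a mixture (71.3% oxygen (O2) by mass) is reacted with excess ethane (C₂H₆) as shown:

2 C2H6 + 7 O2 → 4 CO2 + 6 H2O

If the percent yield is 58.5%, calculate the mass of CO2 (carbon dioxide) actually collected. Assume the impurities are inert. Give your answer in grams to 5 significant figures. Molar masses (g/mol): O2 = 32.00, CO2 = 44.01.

Pure O2 available = 515.67 g × 0.713 = 367.673 g.
n(O2) = 367.673 g / 32.00 g/mol = 11.4898 mol.
From the equation the O2:CO2 mole ratio is 7:4, so n(CO2) = 11.4898 × 4/7 = 6.56558 mol.
Mass of CO2 = 6.56558 mol × 44.01 g/mol = 288.951 g.
Actual mass collected = 288.951 g × 0.585 = 169.037 g.

169.04 g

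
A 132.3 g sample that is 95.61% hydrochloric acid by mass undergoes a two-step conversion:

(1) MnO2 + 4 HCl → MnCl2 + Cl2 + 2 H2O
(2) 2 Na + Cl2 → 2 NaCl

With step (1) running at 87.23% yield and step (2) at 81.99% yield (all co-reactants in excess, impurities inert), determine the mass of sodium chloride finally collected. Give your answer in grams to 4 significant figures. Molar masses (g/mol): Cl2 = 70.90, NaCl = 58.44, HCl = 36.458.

Pure HCl = 132.3 × 0.9561 = 126.49 g.
n(HCl) = 126.49 / 36.458 = 3.4695 mol.
Step 1 (HCl:Cl2 = 4:1): theoretical n(Cl2) = 0.86738 mol; at 87.23% yield, n(Cl2) = 0.75662 mol.
Step 2 (Cl2:NaCl = 1:2): theoretical n(NaCl) = 1.5132 mol, so theoretical mass = 1.5132 × 58.44 = 88.433 g.
At 81.99% yield, actual mass of NaCl = 88.433 × 0.8199 = 72.507 g.

72.51 g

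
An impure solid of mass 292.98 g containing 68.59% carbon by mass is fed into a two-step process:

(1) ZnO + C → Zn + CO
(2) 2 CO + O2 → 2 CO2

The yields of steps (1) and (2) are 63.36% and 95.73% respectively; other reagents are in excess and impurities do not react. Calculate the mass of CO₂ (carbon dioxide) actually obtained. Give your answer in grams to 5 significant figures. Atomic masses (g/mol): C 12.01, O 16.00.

446.65 g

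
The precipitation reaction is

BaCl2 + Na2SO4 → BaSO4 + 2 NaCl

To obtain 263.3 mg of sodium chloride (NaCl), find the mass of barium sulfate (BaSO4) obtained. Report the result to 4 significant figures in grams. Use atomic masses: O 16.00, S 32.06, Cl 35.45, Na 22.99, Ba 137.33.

0.5258 g

M(NaCl) = 22.99 + 35.45 = 58.44 g/mol.
M(BaSO4) = 137.33 + 32.06 + 4(16.00) = 233.39 g/mol.
Convert: 263.3 mg = 0.26330 g.
n(NaCl) = 0.26330 g / 58.44 g/mol = 0.0045055 mol.
From the equation the NaCl:BaSO4 mole ratio is 2:1, so n(BaSO4) = 0.0045055 × 1/2 = 0.0022527 mol.
Mass of BaSO4 = 0.0022527 mol × 233.39 g/mol = 0.52577 g.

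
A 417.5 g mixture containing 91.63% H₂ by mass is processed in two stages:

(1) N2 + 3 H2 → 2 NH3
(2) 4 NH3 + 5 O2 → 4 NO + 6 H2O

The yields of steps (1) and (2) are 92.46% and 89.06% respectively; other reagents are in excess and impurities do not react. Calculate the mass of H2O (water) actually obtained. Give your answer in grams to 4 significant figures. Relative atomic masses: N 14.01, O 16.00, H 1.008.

2815 g

Pure H2 = 417.5 × 0.9163 = 382.56 g.
M(H2) = 2(1.008) = 2.016 g/mol.
M(H2O) = 2(1.008) + 16.00 = 18.016 g/mol.
n(H2) = 382.56 / 2.016 = 189.76 mol.
Step 1 (H2:NH3 = 3:2): theoretical n(NH3) = 126.51 mol; at 92.46% yield, n(NH3) = 116.97 mol.
Step 2 (NH3:H2O = 4:6): theoretical n(H2O) = 175.45 mol, so theoretical mass = 175.45 × 18.016 = 3160.9 g.
At 89.06% yield, actual mass of H2O = 3160.9 × 0.8906 = 2815.1 g.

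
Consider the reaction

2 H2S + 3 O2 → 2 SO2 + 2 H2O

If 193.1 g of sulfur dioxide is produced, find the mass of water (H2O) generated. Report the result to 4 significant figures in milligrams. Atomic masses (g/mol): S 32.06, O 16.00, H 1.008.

54310 mg

M(SO2) = 32.06 + 2(16.00) = 64.06 g/mol.
M(H2O) = 2(1.008) + 16.00 = 18.016 g/mol.
n(SO2) = 193.10 g / 64.06 g/mol = 3.0144 mol.
From the equation the SO2:H2O mole ratio is 2:2, so n(H2O) = 3.0144 × 2/2 = 3.0144 mol.
Mass of H2O = 3.0144 mol × 18.016 g/mol = 54.307 g.
Converting to mg: 54.307 g = 54310 mg.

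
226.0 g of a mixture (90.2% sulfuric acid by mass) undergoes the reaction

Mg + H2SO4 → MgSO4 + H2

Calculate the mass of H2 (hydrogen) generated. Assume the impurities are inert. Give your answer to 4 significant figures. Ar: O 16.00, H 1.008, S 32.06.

4.190 g

Mass of pure H2SO4 = 226.0 g × 0.902 = 203.85 g.
M(H2SO4) = 2(1.008) + 32.06 + 4(16.00) = 98.076 g/mol.
M(H2) = 2(1.008) = 2.016 g/mol.
n(H2SO4) = 203.85 g / 98.076 g/mol = 2.0785 mol.
From the equation the H2SO4:H2 mole ratio is 1:1, so n(H2) = 2.0785 × 1/1 = 2.0785 mol.
Mass of H2 = 2.0785 mol × 2.016 g/mol = 4.1903 g.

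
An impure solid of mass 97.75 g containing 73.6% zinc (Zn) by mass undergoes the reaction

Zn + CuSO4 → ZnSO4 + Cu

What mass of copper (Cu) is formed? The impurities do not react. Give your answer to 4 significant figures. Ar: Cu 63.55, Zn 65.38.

Mass of pure Zn = 97.75 g × 0.736 = 71.944 g.
M(Zn) = 65.38 g/mol.
M(Cu) = 63.55 g/mol.
n(Zn) = 71.944 g / 65.38 g/mol = 1.1004 mol.
From the equation the Zn:Cu mole ratio is 1:1, so n(Cu) = 1.1004 × 1/1 = 1.1004 mol.
Mass of Cu = 1.1004 mol × 63.55 g/mol = 69.930 g.

69.93 g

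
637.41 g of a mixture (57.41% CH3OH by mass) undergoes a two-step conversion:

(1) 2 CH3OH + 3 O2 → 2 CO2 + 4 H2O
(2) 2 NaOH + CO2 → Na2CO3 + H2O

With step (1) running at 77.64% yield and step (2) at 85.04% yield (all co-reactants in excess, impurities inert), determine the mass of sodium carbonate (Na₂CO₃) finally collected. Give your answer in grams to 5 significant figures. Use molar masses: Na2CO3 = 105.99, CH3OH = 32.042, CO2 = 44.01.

799.21 g

Pure CH3OH = 637.41 × 0.5741 = 365.937 g.
n(CH3OH) = 365.937 / 32.042 = 11.4205 mol.
Step 1 (CH3OH:CO2 = 2:2): theoretical n(CO2) = 11.4205 mol; at 77.64% yield, n(CO2) = 8.86691 mol.
Step 2 (CO2:Na2CO3 = 1:1): theoretical n(Na2CO3) = 8.86691 mol, so theoretical mass = 8.86691 × 105.99 = 939.804 g.
At 85.04% yield, actual mass of Na2CO3 = 939.804 × 0.8504 = 799.209 g.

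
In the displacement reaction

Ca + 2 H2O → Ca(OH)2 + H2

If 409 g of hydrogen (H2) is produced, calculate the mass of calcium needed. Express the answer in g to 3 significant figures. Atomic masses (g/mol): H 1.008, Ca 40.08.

8130 g

M(H2) = 2(1.008) = 2.016 g/mol.
M(Ca) = 40.08 g/mol.
n(H2) = 409.0 g / 2.016 g/mol = 202.9 mol.
From the equation the H2:Ca mole ratio is 1:1, so n(Ca) = 202.9 × 1/1 = 202.9 mol.
Mass of Ca = 202.9 mol × 40.08 g/mol = 8131 g.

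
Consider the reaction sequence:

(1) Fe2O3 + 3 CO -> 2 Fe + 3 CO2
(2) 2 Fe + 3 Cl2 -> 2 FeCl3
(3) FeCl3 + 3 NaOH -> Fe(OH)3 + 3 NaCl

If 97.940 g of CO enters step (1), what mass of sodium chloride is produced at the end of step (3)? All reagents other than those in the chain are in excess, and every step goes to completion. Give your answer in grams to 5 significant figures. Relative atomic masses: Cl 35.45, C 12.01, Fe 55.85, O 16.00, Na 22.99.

M(CO) = 12.01 + 16.00 = 28.01 g/mol.
M(NaCl) = 22.99 + 35.45 = 58.44 g/mol.
n(CO) = 97.940 / 28.01 = 3.49661 mol.
Reaction (1): CO→Fe ratio 3:2 ⇒ n(Fe) = 2.33107 mol.
Reaction (2): Fe→FeCl3 ratio 2:2 ⇒ n(FeCl3) = 2.33107 mol.
Reaction (3): FeCl3→NaCl ratio 1:3 ⇒ n(NaCl) = 6.99322 mol.
Mass of NaCl = 6.99322 × 58.44 = 408.684 g.

408.68 g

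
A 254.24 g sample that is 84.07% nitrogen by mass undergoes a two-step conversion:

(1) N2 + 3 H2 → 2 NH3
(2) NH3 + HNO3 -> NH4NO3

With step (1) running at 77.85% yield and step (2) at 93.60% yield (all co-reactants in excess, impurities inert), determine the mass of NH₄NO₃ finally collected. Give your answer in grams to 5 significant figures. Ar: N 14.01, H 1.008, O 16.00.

Pure N2 = 254.24 × 0.8407 = 213.740 g.
M(N2) = 2(14.01) = 28.02 g/mol.
M(NH4NO3) = 2(14.01) + 4(1.008) + 3(16.00) = 80.052 g/mol.
n(N2) = 213.740 / 28.02 = 7.62811 mol.
Step 1 (N2:NH3 = 1:2): theoretical n(NH3) = 15.2562 mol; at 77.85% yield, n(NH3) = 11.8770 mol.
Step 2 (NH3:NH4NO3 = 1:1): theoretical n(NH4NO3) = 11.8770 mol, so theoretical mass = 11.8770 × 80.052 = 950.775 g.
At 93.60% yield, actual mass of NH4NO3 = 950.775 × 0.9360 = 889.925 g.

889.93 g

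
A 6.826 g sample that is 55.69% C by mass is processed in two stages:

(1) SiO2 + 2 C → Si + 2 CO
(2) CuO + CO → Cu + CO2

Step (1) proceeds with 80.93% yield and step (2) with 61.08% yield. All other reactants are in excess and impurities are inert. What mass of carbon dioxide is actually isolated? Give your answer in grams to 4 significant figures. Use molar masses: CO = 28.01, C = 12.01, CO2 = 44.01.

6.886 g

Pure C = 6.826 × 0.5569 = 3.8014 g.
n(C) = 3.8014 / 12.01 = 0.31652 mol.
Step 1 (C:CO = 2:2): theoretical n(CO) = 0.31652 mol; at 80.93% yield, n(CO) = 0.25616 mol.
Step 2 (CO:CO2 = 1:1): theoretical n(CO2) = 0.25616 mol, so theoretical mass = 0.25616 × 44.01 = 11.274 g.
At 61.08% yield, actual mass of CO2 = 11.274 × 0.6108 = 6.8859 g.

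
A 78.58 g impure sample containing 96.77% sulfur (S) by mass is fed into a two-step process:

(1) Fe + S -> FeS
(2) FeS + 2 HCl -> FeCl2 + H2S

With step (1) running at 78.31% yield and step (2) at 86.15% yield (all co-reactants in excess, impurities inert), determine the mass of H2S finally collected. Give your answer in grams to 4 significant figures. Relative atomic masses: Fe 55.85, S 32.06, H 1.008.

54.53 g

Pure S = 78.58 × 0.9677 = 76.042 g.
M(S) = 32.06 g/mol.
M(H2S) = 2(1.008) + 32.06 = 34.076 g/mol.
n(S) = 76.042 / 32.06 = 2.3719 mol.
Step 1 (S:FeS = 1:1): theoretical n(FeS) = 2.3719 mol; at 78.31% yield, n(FeS) = 1.8574 mol.
Step 2 (FeS:H2S = 1:1): theoretical n(H2S) = 1.8574 mol, so theoretical mass = 1.8574 × 34.076 = 63.293 g.
At 86.15% yield, actual mass of H2S = 63.293 × 0.8615 = 54.527 g.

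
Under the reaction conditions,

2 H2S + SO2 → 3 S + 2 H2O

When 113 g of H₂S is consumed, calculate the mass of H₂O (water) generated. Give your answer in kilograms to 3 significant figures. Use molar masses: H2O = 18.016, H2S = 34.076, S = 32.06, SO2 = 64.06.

0.0597 kg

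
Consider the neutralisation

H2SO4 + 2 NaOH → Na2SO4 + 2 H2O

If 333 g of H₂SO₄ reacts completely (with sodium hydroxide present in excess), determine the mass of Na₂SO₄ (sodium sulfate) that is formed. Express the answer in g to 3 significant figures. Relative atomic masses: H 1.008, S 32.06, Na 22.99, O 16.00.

M(H2SO4) = 2(1.008) + 32.06 + 4(16.00) = 98.076 g/mol.
M(Na2SO4) = 2(22.99) + 32.06 + 4(16.00) = 142.04 g/mol.
n(H2SO4) = 333.0 g / 98.076 g/mol = 3.395 mol.
From the equation the H2SO4:Na2SO4 mole ratio is 1:1, so n(Na2SO4) = 3.395 × 1/1 = 3.395 mol.
Mass of Na2SO4 = 3.395 mol × 142.04 g/mol = 482.3 g.

482 g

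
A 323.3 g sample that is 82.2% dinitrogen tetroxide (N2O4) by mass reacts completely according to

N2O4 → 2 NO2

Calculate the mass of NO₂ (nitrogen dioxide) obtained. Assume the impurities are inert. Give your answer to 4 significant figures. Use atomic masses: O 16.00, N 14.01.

265.8 g

Mass of pure N2O4 = 323.3 g × 0.822 = 265.75 g.
M(N2O4) = 2(14.01) + 4(16.00) = 92.02 g/mol.
M(NO2) = 14.01 + 2(16.00) = 46.01 g/mol.
n(N2O4) = 265.75 g / 92.02 g/mol = 2.8880 mol.
From the equation the N2O4:NO2 mole ratio is 1:2, so n(NO2) = 2.8880 × 2/1 = 5.7760 mol.
Mass of NO2 = 5.7760 mol × 46.01 g/mol = 265.75 g.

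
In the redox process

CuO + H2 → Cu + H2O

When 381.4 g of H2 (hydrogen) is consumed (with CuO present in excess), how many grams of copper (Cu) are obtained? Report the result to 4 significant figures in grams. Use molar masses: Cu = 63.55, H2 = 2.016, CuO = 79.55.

12020 g

n(H2) = 381.40 g / 2.016 g/mol = 189.19 mol.
From the equation the H2:Cu mole ratio is 1:1, so n(Cu) = 189.19 × 1/1 = 189.19 mol.
Mass of Cu = 189.19 mol × 63.55 g/mol = 12023 g.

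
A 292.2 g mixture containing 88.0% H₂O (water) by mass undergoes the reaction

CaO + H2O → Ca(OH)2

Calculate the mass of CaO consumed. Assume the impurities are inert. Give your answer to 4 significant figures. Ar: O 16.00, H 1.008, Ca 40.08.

Mass of pure H2O = 292.2 g × 0.880 = 257.14 g.
M(H2O) = 2(1.008) + 16.00 = 18.016 g/mol.
M(CaO) = 40.08 + 16.00 = 56.08 g/mol.
n(H2O) = 257.14 g / 18.016 g/mol = 14.273 mol.
From the equation the H2O:CaO mole ratio is 1:1, so n(CaO) = 14.273 × 1/1 = 14.273 mol.
Mass of CaO = 14.273 mol × 56.08 g/mol = 800.41 g.

800.4 g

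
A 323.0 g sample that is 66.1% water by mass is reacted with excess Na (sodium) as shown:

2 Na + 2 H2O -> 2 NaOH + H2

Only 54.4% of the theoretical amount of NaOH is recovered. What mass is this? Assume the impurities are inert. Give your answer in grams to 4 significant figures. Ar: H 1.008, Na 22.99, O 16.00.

Pure H2O available = 323.0 g × 0.661 = 213.50 g.
M(H2O) = 2(1.008) + 16.00 = 18.016 g/mol.
M(NaOH) = 22.99 + 16.00 + 1.008 = 39.998 g/mol.
n(H2O) = 213.50 g / 18.016 g/mol = 11.851 mol.
From the equation the H2O:NaOH mole ratio is 2:2, so n(NaOH) = 11.851 × 2/2 = 11.851 mol.
Mass of NaOH = 11.851 mol × 39.998 g/mol = 474.01 g.
Actual mass collected = 474.01 g × 0.544 = 257.86 g.

257.9 g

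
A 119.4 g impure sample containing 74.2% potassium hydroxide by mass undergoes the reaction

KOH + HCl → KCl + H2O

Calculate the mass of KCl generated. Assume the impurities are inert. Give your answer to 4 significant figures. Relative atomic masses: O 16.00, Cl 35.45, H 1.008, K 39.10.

Mass of pure KOH = 119.4 g × 0.742 = 88.595 g.
M(KOH) = 39.10 + 16.00 + 1.008 = 56.108 g/mol.
M(KCl) = 39.10 + 35.45 = 74.55 g/mol.
n(KOH) = 88.595 g / 56.108 g/mol = 1.5790 mol.
From the equation the KOH:KCl mole ratio is 1:1, so n(KCl) = 1.5790 × 1/1 = 1.5790 mol.
Mass of KCl = 1.5790 mol × 74.55 g/mol = 117.71 g.

117.7 g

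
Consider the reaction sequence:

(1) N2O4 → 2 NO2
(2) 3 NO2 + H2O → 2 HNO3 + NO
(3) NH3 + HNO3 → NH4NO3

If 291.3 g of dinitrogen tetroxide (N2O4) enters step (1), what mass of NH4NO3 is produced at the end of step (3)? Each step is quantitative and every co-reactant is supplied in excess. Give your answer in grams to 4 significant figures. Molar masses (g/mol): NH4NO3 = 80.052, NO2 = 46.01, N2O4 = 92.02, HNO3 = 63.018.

n(N2O4) = 291.3 / 92.02 = 3.1656 mol.
Reaction (1): N2O4→NO2 ratio 1:2 ⇒ n(NO2) = 6.3312 mol.
Reaction (2): NO2→HNO3 ratio 3:2 ⇒ n(HNO3) = 4.2208 mol.
Reaction (3): HNO3→NH4NO3 ratio 1:1 ⇒ n(NH4NO3) = 4.2208 mol.
Mass of NH4NO3 = 4.2208 × 80.052 = 337.89 g.

337.9 g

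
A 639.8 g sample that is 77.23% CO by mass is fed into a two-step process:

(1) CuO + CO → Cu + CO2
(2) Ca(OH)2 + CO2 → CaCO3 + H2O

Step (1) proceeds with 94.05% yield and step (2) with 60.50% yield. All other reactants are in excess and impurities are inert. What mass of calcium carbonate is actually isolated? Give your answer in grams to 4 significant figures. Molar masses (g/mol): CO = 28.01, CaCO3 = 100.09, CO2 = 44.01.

1005 g

Pure CO = 639.8 × 0.7723 = 494.12 g.
n(CO) = 494.12 / 28.01 = 17.641 mol.
Step 1 (CO:CO2 = 1:1): theoretical n(CO2) = 17.641 mol; at 94.05% yield, n(CO2) = 16.591 mol.
Step 2 (CO2:CaCO3 = 1:1): theoretical n(CaCO3) = 16.591 mol, so theoretical mass = 16.591 × 100.09 = 1660.6 g.
At 60.50% yield, actual mass of CaCO3 = 1660.6 × 0.6050 = 1004.7 g.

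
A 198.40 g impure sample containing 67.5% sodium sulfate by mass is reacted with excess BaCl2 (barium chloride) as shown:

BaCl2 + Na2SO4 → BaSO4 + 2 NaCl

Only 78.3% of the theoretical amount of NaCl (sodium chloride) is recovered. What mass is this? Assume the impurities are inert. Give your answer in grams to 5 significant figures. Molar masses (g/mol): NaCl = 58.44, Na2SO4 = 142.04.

Pure Na2SO4 available = 198.40 g × 0.675 = 133.920 g.
n(Na2SO4) = 133.920 g / 142.04 g/mol = 0.942833 mol.
From the equation the Na2SO4:NaCl mole ratio is 1:2, so n(NaCl) = 0.942833 × 2/1 = 1.88567 mol.
Mass of NaCl = 1.88567 mol × 58.44 g/mol = 110.198 g.
Actual mass collected = 110.198 g × 0.783 = 86.2853 g.

86.285 g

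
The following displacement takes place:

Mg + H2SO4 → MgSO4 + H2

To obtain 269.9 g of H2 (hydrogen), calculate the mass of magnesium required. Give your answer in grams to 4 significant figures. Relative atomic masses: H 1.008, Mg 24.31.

M(H2) = 2(1.008) = 2.016 g/mol.
M(Mg) = 24.31 g/mol.
n(H2) = 269.90 g / 2.016 g/mol = 133.88 mol.
From the equation the H2:Mg mole ratio is 1:1, so n(Mg) = 133.88 × 1/1 = 133.88 mol.
Mass of Mg = 133.88 mol × 24.31 g/mol = 3254.6 g.

3255 g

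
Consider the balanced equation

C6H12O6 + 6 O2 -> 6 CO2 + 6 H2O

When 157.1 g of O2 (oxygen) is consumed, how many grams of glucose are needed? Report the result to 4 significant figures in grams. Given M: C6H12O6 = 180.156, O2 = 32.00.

n(O2) = 157.10 g / 32.00 g/mol = 4.9094 mol.
From the equation the O2:C6H12O6 mole ratio is 6:1, so n(C6H12O6) = 4.9094 × 1/6 = 0.81823 mol.
Mass of C6H12O6 = 0.81823 mol × 180.156 g/mol = 147.41 g.

147.4 g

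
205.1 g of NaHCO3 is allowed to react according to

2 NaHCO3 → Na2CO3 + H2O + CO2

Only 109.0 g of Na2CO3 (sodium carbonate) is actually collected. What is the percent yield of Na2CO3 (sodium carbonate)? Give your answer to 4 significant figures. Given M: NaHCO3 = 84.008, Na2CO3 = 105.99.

84.25 %

n(NaHCO3) = 205.10 g / 84.008 g/mol = 2.4414 mol.
From the equation the NaHCO3:Na2CO3 mole ratio is 2:1, so n(Na2CO3) = 2.4414 × 1/2 = 1.2207 mol.
Mass of Na2CO3 = 1.2207 mol × 105.99 g/mol = 129.38 g.
This is the theoretical yield. Percent yield = 109.0 g / 129.38 g × 100% = 84.245%.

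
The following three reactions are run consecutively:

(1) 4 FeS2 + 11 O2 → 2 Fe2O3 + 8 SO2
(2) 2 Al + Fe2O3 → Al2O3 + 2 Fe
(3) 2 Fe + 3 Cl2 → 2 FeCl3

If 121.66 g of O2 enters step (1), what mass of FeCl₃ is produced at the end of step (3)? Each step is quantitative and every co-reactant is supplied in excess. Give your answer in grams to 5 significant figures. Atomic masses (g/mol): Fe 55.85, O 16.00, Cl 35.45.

224.24 g

M(O2) = 2(16.00) = 32.00 g/mol.
M(FeCl3) = 55.85 + 3(35.45) = 162.20 g/mol.
n(O2) = 121.66 / 32.00 = 3.80187 mol.
Reaction (1): O2→Fe2O3 ratio 11:2 ⇒ n(Fe2O3) = 0.691250 mol.
Reaction (2): Fe2O3→Fe ratio 1:2 ⇒ n(Fe) = 1.38250 mol.
Reaction (3): Fe→FeCl3 ratio 2:2 ⇒ n(FeCl3) = 1.38250 mol.
Mass of FeCl3 = 1.38250 × 162.20 = 224.242 g.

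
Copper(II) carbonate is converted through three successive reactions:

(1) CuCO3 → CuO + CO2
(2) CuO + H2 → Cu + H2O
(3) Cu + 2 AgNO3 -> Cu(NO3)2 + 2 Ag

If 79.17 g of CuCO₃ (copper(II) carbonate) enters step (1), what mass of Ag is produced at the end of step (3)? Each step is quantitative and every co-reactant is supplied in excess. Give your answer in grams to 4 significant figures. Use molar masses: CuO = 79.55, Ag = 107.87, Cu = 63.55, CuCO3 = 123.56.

n(CuCO3) = 79.17 / 123.56 = 0.64074 mol.
Reaction (1): CuCO3→CuO ratio 1:1 ⇒ n(CuO) = 0.64074 mol.
Reaction (2): CuO→Cu ratio 1:1 ⇒ n(Cu) = 0.64074 mol.
Reaction (3): Cu→Ag ratio 1:2 ⇒ n(Ag) = 1.2815 mol.
Mass of Ag = 1.2815 × 107.87 = 138.23 g.

138.2 g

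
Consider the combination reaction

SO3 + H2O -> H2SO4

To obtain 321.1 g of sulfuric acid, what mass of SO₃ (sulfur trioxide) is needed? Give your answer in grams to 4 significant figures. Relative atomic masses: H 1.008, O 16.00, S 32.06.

262.1 g

M(H2SO4) = 2(1.008) + 32.06 + 4(16.00) = 98.076 g/mol.
M(SO3) = 32.06 + 3(16.00) = 80.06 g/mol.
n(H2SO4) = 321.10 g / 98.076 g/mol = 3.2740 mol.
From the equation the H2SO4:SO3 mole ratio is 1:1, so n(SO3) = 3.2740 × 1/1 = 3.2740 mol.
Mass of SO3 = 3.2740 mol × 80.06 g/mol = 262.12 g.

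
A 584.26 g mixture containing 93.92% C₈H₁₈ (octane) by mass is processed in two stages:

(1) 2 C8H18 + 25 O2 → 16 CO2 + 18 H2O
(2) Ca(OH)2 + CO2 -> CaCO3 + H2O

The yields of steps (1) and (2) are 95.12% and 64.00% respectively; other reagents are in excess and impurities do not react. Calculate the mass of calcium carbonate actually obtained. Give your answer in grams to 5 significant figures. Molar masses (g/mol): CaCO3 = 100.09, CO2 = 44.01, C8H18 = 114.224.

2341.7 g

Pure C8H18 = 584.26 × 0.9392 = 548.737 g.
n(C8H18) = 548.737 / 114.224 = 4.80404 mol.
Step 1 (C8H18:CO2 = 2:16): theoretical n(CO2) = 38.4323 mol; at 95.12% yield, n(CO2) = 36.5568 mol.
Step 2 (CO2:CaCO3 = 1:1): theoretical n(CaCO3) = 36.5568 mol, so theoretical mass = 36.5568 × 100.09 = 3658.97 g.
At 64.00% yield, actual mass of CaCO3 = 3658.97 × 0.6400 = 2341.74 g.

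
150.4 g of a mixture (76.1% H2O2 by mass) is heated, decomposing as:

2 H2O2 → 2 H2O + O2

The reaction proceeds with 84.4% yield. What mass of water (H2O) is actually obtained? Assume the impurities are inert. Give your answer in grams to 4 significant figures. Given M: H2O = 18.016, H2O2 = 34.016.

Pure H2O2 available = 150.4 g × 0.761 = 114.45 g.
n(H2O2) = 114.45 g / 34.016 g/mol = 3.3647 mol.
From the equation the H2O2:H2O mole ratio is 2:2, so n(H2O) = 3.3647 × 2/2 = 3.3647 mol.
Mass of H2O = 3.3647 mol × 18.016 g/mol = 60.619 g.
Actual mass collected = 60.619 g × 0.844 = 51.162 g.

51.16 g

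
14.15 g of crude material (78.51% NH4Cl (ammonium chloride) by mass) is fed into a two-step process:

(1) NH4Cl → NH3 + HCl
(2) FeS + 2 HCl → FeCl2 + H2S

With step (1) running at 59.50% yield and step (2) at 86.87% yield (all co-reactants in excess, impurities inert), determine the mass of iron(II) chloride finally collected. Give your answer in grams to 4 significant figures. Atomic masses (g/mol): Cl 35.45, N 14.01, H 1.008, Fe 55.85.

6.803 g

Pure NH4Cl = 14.15 × 0.7851 = 11.109 g.
M(NH4Cl) = 14.01 + 4(1.008) + 35.45 = 53.492 g/mol.
M(FeCl2) = 55.85 + 2(35.45) = 126.75 g/mol.
n(NH4Cl) = 11.109 / 53.492 = 0.20768 mol.
Step 1 (NH4Cl:HCl = 1:1): theoretical n(HCl) = 0.20768 mol; at 59.50% yield, n(HCl) = 0.12357 mol.
Step 2 (HCl:FeCl2 = 2:1): theoretical n(FeCl2) = 0.061785 mol, so theoretical mass = 0.061785 × 126.75 = 7.8312 g.
At 86.87% yield, actual mass of FeCl2 = 7.8312 × 0.8687 = 6.8030 g.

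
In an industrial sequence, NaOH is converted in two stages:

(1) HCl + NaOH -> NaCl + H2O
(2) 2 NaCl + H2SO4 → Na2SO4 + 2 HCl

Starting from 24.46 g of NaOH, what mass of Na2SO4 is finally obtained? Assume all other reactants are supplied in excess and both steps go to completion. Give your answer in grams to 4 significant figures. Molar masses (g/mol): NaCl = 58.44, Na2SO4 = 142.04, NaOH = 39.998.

43.43 g

n(NaOH) = 24.460 / 39.998 = 0.61153 mol.
Step 1 gives a 1:1 ratio of NaOH to NaCl, so n(NaCl) = 0.61153 mol.
In step 2 the NaCl:Na2SO4 ratio is 2:1, so n(Na2SO4) = 0.30577 mol.
Mass of Na2SO4 = 0.30577 × 142.04 = 43.431 g.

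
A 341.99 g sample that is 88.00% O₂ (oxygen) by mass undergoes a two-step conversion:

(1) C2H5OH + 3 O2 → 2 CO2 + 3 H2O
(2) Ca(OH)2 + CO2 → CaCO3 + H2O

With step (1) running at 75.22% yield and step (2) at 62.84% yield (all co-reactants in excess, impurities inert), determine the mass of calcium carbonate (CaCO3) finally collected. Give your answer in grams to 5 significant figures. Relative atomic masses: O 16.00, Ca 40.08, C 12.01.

296.63 g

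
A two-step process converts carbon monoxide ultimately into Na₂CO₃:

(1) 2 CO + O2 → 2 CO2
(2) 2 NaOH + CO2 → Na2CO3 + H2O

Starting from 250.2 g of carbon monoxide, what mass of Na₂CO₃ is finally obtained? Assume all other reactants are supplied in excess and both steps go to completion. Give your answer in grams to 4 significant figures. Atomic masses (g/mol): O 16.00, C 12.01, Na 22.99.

M(CO) = 12.01 + 16.00 = 28.01 g/mol.
M(Na2CO3) = 2(22.99) + 12.01 + 3(16.00) = 105.99 g/mol.
n(CO) = 250.20 / 28.01 = 8.9325 mol.
Step 1 gives a 2:2 ratio of CO to CO2, so n(CO2) = 8.9325 mol.
In step 2 the CO2:Na2CO3 ratio is 1:1, so n(Na2CO3) = 8.9325 mol.
Mass of Na2CO3 = 8.9325 × 105.99 = 946.76 g.

946.8 g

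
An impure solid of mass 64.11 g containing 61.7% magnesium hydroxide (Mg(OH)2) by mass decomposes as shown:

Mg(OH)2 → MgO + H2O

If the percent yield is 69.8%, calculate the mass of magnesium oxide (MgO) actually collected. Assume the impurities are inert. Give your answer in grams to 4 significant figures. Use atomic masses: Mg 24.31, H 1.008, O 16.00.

Pure Mg(OH)2 available = 64.11 g × 0.617 = 39.556 g.
M(Mg(OH)2) = 24.31 + 2(16.00) + 2(1.008) = 58.326 g/mol.
M(MgO) = 24.31 + 16.00 = 40.31 g/mol.
n(Mg(OH)2) = 39.556 g / 58.326 g/mol = 0.67819 mol.
From the equation the Mg(OH)2:MgO mole ratio is 1:1, so n(MgO) = 0.67819 × 1/1 = 0.67819 mol.
Mass of MgO = 0.67819 mol × 40.31 g/mol = 27.338 g.
Actual mass collected = 27.338 g × 0.698 = 19.082 g.

19.08 g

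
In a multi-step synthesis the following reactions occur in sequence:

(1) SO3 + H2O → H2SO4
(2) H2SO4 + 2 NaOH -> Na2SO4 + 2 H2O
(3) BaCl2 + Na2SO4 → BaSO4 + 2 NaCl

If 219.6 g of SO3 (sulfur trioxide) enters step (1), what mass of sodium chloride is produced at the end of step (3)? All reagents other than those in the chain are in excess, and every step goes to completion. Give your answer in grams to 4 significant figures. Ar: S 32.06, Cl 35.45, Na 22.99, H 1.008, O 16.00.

320.6 g

M(SO3) = 32.06 + 3(16.00) = 80.06 g/mol.
M(NaCl) = 22.99 + 35.45 = 58.44 g/mol.
n(SO3) = 219.6 / 80.06 = 2.7429 mol.
Reaction (1): SO3→H2SO4 ratio 1:1 ⇒ n(H2SO4) = 2.7429 mol.
Reaction (2): H2SO4→Na2SO4 ratio 1:1 ⇒ n(Na2SO4) = 2.7429 mol.
Reaction (3): Na2SO4→NaCl ratio 1:2 ⇒ n(NaCl) = 5.4859 mol.
Mass of NaCl = 5.4859 × 58.44 = 320.60 g.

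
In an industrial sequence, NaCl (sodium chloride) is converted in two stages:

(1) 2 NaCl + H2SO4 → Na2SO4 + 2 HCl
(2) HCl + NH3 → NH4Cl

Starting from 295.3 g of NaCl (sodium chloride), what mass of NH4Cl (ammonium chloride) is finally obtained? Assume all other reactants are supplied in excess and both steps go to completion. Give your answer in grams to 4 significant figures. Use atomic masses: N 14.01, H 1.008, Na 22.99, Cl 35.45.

270.3 g

M(NaCl) = 22.99 + 35.45 = 58.44 g/mol.
M(NH4Cl) = 14.01 + 4(1.008) + 35.45 = 53.492 g/mol.
n(NaCl) = 295.30 / 58.44 = 5.0530 mol.
Step 1 gives a 2:2 ratio of NaCl to HCl, so n(HCl) = 5.0530 mol.
In step 2 the HCl:NH4Cl ratio is 1:1, so n(NH4Cl) = 5.0530 mol.
Mass of NH4Cl = 5.0530 × 53.492 = 270.30 g.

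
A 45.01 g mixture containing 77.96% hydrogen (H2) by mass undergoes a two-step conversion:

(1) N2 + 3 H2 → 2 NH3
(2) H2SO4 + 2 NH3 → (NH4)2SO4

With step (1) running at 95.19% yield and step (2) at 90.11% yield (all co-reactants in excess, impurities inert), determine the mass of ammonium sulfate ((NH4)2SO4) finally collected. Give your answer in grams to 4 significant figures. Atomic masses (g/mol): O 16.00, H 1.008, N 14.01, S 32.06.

Pure H2 = 45.01 × 0.7796 = 35.090 g.
M(H2) = 2(1.008) = 2.016 g/mol.
M((NH4)2SO4) = 2(14.01) + 8(1.008) + 32.06 + 4(16.00) = 132.144 g/mol.
n(H2) = 35.090 / 2.016 = 17.406 mol.
Step 1 (H2:NH3 = 3:2): theoretical n(NH3) = 11.604 mol; at 95.19% yield, n(NH3) = 11.046 mol.
Step 2 (NH3:(NH4)2SO4 = 2:1): theoretical n((NH4)2SO4) = 5.5228 mol, so theoretical mass = 5.5228 × 132.144 = 729.81 g.
At 90.11% yield, actual mass of (NH4)2SO4 = 729.81 × 0.9011 = 657.63 g.

657.6 g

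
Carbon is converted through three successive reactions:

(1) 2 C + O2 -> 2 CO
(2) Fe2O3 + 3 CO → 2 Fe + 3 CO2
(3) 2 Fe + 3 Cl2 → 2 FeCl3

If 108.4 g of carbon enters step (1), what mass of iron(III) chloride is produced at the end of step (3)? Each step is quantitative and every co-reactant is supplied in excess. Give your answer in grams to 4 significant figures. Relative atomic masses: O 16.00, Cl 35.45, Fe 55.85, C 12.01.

M(C) = 12.01 g/mol.
M(FeCl3) = 55.85 + 3(35.45) = 162.20 g/mol.
n(C) = 108.4 / 12.01 = 9.0258 mol.
Reaction (1): C→CO ratio 2:2 ⇒ n(CO) = 9.0258 mol.
Reaction (2): CO→Fe ratio 3:2 ⇒ n(Fe) = 6.0172 mol.
Reaction (3): Fe→FeCl3 ratio 2:2 ⇒ n(FeCl3) = 6.0172 mol.
Mass of FeCl3 = 6.0172 × 162.20 = 975.99 g.

976.0 g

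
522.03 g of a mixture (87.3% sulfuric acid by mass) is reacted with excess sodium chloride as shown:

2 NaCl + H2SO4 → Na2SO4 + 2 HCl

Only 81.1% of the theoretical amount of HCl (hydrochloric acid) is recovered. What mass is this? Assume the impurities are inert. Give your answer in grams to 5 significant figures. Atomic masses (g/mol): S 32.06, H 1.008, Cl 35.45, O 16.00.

Pure H2SO4 available = 522.03 g × 0.873 = 455.732 g.
M(H2SO4) = 2(1.008) + 32.06 + 4(16.00) = 98.076 g/mol.
M(HCl) = 1.008 + 35.45 = 36.458 g/mol.
n(H2SO4) = 455.732 g / 98.076 g/mol = 4.64672 mol.
From the equation the H2SO4:HCl mole ratio is 1:2, so n(HCl) = 4.64672 × 2/1 = 9.29345 mol.
Mass of HCl = 9.29345 mol × 36.458 g/mol = 338.821 g.
Actual mass collected = 338.821 g × 0.811 = 274.783 g.

274.78 g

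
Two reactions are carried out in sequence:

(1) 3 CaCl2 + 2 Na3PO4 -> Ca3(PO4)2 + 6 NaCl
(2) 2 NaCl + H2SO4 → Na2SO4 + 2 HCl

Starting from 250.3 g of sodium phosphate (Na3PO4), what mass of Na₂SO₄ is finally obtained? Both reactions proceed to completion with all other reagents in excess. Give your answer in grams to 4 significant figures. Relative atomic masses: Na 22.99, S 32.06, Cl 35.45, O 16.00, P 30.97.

M(Na3PO4) = 3(22.99) + 30.97 + 4(16.00) = 163.94 g/mol.
M(Na2SO4) = 2(22.99) + 32.06 + 4(16.00) = 142.04 g/mol.
n(Na3PO4) = 250.30 / 163.94 = 1.5268 mol.
Step 1 gives a 2:6 ratio of Na3PO4 to NaCl, so n(NaCl) = 4.5803 mol.
In step 2 the NaCl:Na2SO4 ratio is 2:1, so n(Na2SO4) = 2.2902 mol.
Mass of Na2SO4 = 2.2902 × 142.04 = 325.30 g.

325.3 g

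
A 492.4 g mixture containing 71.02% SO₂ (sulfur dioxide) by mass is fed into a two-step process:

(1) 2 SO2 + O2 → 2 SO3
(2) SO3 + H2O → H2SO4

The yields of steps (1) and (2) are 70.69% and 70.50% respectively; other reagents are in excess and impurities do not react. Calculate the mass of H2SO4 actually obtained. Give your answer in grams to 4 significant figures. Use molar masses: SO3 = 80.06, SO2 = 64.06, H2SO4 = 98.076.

266.8 g

Pure SO2 = 492.4 × 0.7102 = 349.70 g.
n(SO2) = 349.70 / 64.06 = 5.4590 mol.
Step 1 (SO2:SO3 = 2:2): theoretical n(SO3) = 5.4590 mol; at 70.69% yield, n(SO3) = 3.8590 mol.
Step 2 (SO3:H2SO4 = 1:1): theoretical n(H2SO4) = 3.8590 mol, so theoretical mass = 3.8590 × 98.076 = 378.47 g.
At 70.50% yield, actual mass of H2SO4 = 378.47 × 0.7050 = 266.82 g.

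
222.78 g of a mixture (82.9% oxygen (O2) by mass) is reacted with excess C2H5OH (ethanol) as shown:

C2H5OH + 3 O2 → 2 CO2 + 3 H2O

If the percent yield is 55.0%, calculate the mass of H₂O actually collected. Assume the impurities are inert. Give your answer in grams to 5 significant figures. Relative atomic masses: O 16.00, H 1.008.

57.188 g

Pure O2 available = 222.78 g × 0.829 = 184.685 g.
M(O2) = 2(16.00) = 32.00 g/mol.
M(H2O) = 2(1.008) + 16.00 = 18.016 g/mol.
n(O2) = 184.685 g / 32.00 g/mol = 5.77139 mol.
From the equation the O2:H2O mole ratio is 3:3, so n(H2O) = 5.77139 × 3/3 = 5.77139 mol.
Mass of H2O = 5.77139 mol × 18.016 g/mol = 103.977 g.
Actual mass collected = 103.977 g × 0.550 = 57.1876 g.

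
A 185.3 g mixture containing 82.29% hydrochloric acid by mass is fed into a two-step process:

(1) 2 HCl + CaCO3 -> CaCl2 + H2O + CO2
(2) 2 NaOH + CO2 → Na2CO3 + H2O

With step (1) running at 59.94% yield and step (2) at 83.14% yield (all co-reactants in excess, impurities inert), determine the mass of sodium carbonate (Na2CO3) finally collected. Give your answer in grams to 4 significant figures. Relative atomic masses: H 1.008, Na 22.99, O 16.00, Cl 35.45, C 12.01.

110.5 g

Pure HCl = 185.3 × 0.8229 = 152.48 g.
M(HCl) = 1.008 + 35.45 = 36.458 g/mol.
M(Na2CO3) = 2(22.99) + 12.01 + 3(16.00) = 105.99 g/mol.
n(HCl) = 152.48 / 36.458 = 4.1824 mol.
Step 1 (HCl:CO2 = 2:1): theoretical n(CO2) = 2.0912 mol; at 59.94% yield, n(CO2) = 1.2535 mol.
Step 2 (CO2:Na2CO3 = 1:1): theoretical n(Na2CO3) = 1.2535 mol, so theoretical mass = 1.2535 × 105.99 = 132.86 g.
At 83.14% yield, actual mass of Na2CO3 = 132.86 × 0.8314 = 110.46 g.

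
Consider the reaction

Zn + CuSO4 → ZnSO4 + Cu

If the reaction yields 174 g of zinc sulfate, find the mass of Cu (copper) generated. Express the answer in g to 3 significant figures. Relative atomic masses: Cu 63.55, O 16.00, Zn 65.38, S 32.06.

M(ZnSO4) = 65.38 + 32.06 + 4(16.00) = 161.44 g/mol.
M(Cu) = 63.55 g/mol.
n(ZnSO4) = 174.0 g / 161.44 g/mol = 1.078 mol.
From the equation the ZnSO4:Cu mole ratio is 1:1, so n(Cu) = 1.078 × 1/1 = 1.078 mol.
Mass of Cu = 1.078 mol × 63.55 g/mol = 68.49 g.

68.5 g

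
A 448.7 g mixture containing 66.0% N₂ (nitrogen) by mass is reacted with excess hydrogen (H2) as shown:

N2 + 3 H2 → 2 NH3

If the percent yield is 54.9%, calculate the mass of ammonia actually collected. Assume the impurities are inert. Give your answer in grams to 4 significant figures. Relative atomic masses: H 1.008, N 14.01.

Pure N2 available = 448.7 g × 0.660 = 296.14 g.
M(N2) = 2(14.01) = 28.02 g/mol.
M(NH3) = 14.01 + 3(1.008) = 17.034 g/mol.
n(N2) = 296.14 g / 28.02 g/mol = 10.569 mol.
From the equation the N2:NH3 mole ratio is 1:2, so n(NH3) = 10.569 × 2/1 = 21.138 mol.
Mass of NH3 = 21.138 mol × 17.034 g/mol = 360.06 g.
Actual mass collected = 360.06 g × 0.549 = 197.67 g.

197.7 g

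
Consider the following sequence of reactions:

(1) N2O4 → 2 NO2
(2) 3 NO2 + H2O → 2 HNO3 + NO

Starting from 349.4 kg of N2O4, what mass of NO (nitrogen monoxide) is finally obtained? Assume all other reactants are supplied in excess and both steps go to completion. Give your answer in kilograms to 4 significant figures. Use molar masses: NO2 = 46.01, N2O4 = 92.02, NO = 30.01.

349.4 kg = 349400 g.
n(N2O4) = 349400 / 92.02 = 3797.0 mol.
Step 1 gives a 1:2 ratio of N2O4 to NO2, so n(NO2) = 7594.0 mol.
In step 2 the NO2:NO ratio is 3:1, so n(NO) = 2531.3 mol.
Mass of NO = 2531.3 × 30.01 = 75965 g = 75.97 kg.

75.97 kg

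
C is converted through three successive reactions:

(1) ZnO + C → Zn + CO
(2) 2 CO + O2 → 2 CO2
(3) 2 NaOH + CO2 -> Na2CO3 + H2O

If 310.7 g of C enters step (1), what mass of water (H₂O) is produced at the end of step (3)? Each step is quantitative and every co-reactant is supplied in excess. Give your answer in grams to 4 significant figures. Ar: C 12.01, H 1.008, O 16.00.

M(C) = 12.01 g/mol.
M(H2O) = 2(1.008) + 16.00 = 18.016 g/mol.
n(C) = 310.7 / 12.01 = 25.870 mol.
Reaction (1): C→CO ratio 1:1 ⇒ n(CO) = 25.870 mol.
Reaction (2): CO→CO2 ratio 2:2 ⇒ n(CO2) = 25.870 mol.
Reaction (3): CO2→H2O ratio 1:1 ⇒ n(H2O) = 25.870 mol.
Mass of H2O = 25.870 × 18.016 = 466.08 g.

466.1 g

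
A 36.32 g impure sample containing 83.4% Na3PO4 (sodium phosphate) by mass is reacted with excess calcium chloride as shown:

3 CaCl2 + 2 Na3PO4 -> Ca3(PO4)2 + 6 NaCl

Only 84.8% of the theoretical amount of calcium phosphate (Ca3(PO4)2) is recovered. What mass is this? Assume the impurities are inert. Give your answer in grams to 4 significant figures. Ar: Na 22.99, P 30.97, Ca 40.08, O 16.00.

24.30 g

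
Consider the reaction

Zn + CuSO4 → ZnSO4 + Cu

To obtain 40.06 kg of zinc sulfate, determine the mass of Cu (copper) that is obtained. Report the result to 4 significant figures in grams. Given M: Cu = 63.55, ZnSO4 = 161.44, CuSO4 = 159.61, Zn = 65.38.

15770 g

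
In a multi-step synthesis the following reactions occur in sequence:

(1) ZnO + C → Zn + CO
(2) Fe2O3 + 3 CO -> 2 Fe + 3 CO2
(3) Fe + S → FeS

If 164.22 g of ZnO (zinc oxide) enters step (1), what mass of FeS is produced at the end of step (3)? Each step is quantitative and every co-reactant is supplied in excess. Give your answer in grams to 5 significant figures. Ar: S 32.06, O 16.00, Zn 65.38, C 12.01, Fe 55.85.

M(ZnO) = 65.38 + 16.00 = 81.38 g/mol.
M(FeS) = 55.85 + 32.06 = 87.91 g/mol.
n(ZnO) = 164.22 / 81.38 = 2.01794 mol.
Reaction (1): ZnO→CO ratio 1:1 ⇒ n(CO) = 2.01794 mol.
Reaction (2): CO→Fe ratio 3:2 ⇒ n(Fe) = 1.34529 mol.
Reaction (3): Fe→FeS ratio 1:1 ⇒ n(FeS) = 1.34529 mol.
Mass of FeS = 1.34529 × 87.91 = 118.265 g.

118.26 g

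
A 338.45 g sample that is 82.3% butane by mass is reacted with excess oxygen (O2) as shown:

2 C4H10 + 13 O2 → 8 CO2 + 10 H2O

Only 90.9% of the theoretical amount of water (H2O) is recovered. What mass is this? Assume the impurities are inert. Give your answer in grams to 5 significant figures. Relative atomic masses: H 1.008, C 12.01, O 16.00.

392.43 g

Pure C4H10 available = 338.45 g × 0.823 = 278.544 g.
M(C4H10) = 4(12.01) + 10(1.008) = 58.12 g/mol.
M(H2O) = 2(1.008) + 16.00 = 18.016 g/mol.
n(C4H10) = 278.544 g / 58.12 g/mol = 4.79257 mol.
From the equation the C4H10:H2O mole ratio is 2:10, so n(H2O) = 4.79257 × 10/2 = 23.9629 mol.
Mass of H2O = 23.9629 mol × 18.016 g/mol = 431.715 g.
Actual mass collected = 431.715 g × 0.909 = 392.429 g.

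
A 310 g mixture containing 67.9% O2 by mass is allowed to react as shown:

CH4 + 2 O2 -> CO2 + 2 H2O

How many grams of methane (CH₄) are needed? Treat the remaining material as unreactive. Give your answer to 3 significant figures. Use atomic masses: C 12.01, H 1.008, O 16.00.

52.8 g

Mass of pure O2 = 310 g × 0.679 = 210.5 g.
M(O2) = 2(16.00) = 32.00 g/mol.
M(CH4) = 12.01 + 4(1.008) = 16.042 g/mol.
n(O2) = 210.5 g / 32.00 g/mol = 6.578 mol.
From the equation the O2:CH4 mole ratio is 2:1, so n(CH4) = 6.578 × 1/2 = 3.289 mol.
Mass of CH4 = 3.289 mol × 16.042 g/mol = 52.76 g.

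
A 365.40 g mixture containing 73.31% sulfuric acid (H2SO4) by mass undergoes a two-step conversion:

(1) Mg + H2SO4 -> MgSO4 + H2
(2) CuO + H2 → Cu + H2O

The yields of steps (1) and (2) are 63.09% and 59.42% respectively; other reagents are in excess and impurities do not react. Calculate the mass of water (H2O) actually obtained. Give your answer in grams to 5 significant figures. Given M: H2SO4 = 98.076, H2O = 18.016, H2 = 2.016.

18.447 g

Pure H2SO4 = 365.40 × 0.7331 = 267.875 g.
n(H2SO4) = 267.875 / 98.076 = 2.73130 mol.
Step 1 (H2SO4:H2 = 1:1): theoretical n(H2) = 2.73130 mol; at 63.09% yield, n(H2) = 1.72318 mol.
Step 2 (H2:H2O = 1:1): theoretical n(H2O) = 1.72318 mol, so theoretical mass = 1.72318 × 18.016 = 31.0447 g.
At 59.42% yield, actual mass of H2O = 31.0447 × 0.5942 = 18.4468 g.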